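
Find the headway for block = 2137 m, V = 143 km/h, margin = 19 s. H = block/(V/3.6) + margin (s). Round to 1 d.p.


V = 143 / 3.6 = 39.7222 m/s
Block traversal time = 2137 / 39.7222 = 53.7986 s
Headway = 53.7986 + 19
Headway = 72.8 s

72.8


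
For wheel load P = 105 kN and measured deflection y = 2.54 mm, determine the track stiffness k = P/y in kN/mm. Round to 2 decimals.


Track stiffness k = P / y
k = 105 / 2.54
k = 41.34 kN/mm

41.34


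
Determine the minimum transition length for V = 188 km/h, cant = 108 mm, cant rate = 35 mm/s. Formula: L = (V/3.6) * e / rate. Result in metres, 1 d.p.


Convert speed: V = 188 / 3.6 = 52.2222 m/s
L = 52.2222 * 108 / 35
L = 5640.0 / 35
L = 161.1 m

161.1


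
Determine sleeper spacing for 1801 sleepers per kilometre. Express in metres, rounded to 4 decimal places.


Spacing = 1000 m / number of sleepers
Spacing = 1000 / 1801
Spacing = 0.5552 m

0.5552


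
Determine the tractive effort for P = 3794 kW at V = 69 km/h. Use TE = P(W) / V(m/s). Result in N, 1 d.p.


Convert: P = 3794 kW = 3794000 W
V = 69 / 3.6 = 19.1667 m/s
TE = 3794000 / 19.1667
TE = 197947.8 N

197947.8


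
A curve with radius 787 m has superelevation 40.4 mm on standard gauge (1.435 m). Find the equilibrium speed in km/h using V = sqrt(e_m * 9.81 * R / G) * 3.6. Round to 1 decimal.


Convert cant: e = 40.4 mm = 0.0404 m
V_ms = sqrt(0.0404 * 9.81 * 787 / 1.435)
V_ms = sqrt(217.356786) = 14.743 m/s
V = 14.743 * 3.6 = 53.1 km/h

53.1


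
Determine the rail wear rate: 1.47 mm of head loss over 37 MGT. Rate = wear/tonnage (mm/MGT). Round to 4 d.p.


Wear rate = total wear / cumulative tonnage
Rate = 1.47 / 37
Rate = 0.0397 mm/MGT

0.0397


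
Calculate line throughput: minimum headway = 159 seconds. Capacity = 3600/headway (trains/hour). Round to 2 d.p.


Capacity = 3600 / headway
Capacity = 3600 / 159
Capacity = 22.64 trains/hour

22.64


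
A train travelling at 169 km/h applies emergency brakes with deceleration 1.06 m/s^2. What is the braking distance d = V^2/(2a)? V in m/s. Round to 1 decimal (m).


Convert speed: V = 169 / 3.6 = 46.9444 m/s
V^2 = 2203.7809
d = 2203.7809 / (2 * 1.06)
d = 2203.7809 / 2.12
d = 1039.5 m

1039.5


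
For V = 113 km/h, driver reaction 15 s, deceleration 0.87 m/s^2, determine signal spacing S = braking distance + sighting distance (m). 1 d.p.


V = 113 / 3.6 = 31.3889 m/s
Braking distance = 31.3889^2 / (2*0.87) = 566.2427 m
Sighting distance = 31.3889 * 15 = 470.8333 m
S = 566.2427 + 470.8333 = 1037.1 m

1037.1


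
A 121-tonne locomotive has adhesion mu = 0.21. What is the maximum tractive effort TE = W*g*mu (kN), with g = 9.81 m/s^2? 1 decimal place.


TE_max = W * g * mu
TE_max = 121 * 9.81 * 0.21
TE_max = 1187.01 * 0.21
TE_max = 249.3 kN

249.3


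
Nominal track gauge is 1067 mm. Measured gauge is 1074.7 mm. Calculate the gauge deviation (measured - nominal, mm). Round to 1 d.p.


Deviation = measured - nominal
Deviation = 1074.7 - 1067
Deviation = 7.7 mm

7.7


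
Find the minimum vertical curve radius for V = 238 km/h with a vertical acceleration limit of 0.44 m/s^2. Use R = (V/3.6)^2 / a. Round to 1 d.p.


Convert speed: V = 238 / 3.6 = 66.1111 m/s
V^2 = 4370.679 m^2/s^2
R_v = 4370.679 / 0.44
R_v = 9933.4 m

9933.4


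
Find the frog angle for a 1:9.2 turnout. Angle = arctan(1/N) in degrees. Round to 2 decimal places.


1/N = 1/9.2 = 0.108696
angle = arctan(0.108696) = 0.108271 rad
angle = 0.108271 * 180/pi = 6.20 degrees

6.20


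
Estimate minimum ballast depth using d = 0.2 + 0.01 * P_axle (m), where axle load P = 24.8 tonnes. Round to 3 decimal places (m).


d = 0.2 + 0.01 * 24.8
d = 0.2 + 0.248
d = 0.448 m

0.448


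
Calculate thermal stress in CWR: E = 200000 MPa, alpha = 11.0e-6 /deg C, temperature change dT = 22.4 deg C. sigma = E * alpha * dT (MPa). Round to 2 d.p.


sigma = E * alpha * dT
sigma = 200000 * 11.0e-6 * 22.4
sigma = 2.2 * 22.4
sigma = 49.28 MPa

49.28


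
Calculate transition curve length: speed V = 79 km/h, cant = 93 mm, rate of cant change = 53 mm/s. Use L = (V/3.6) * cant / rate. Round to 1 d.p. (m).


Convert speed: V = 79 / 3.6 = 21.9444 m/s
L = 21.9444 * 93 / 53
L = 2040.8333 / 53
L = 38.5 m

38.5


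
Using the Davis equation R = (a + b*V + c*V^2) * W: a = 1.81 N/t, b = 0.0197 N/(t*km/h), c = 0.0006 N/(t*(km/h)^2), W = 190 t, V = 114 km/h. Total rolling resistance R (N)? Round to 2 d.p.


b*V = 0.0197 * 114 = 2.2458
c*V^2 = 0.0006 * 12996 = 7.7976
R_per_t = 1.81 + 2.2458 + 7.7976 = 11.8534 N/t
R_total = 11.8534 * 190 = 2252.15 N

2252.15


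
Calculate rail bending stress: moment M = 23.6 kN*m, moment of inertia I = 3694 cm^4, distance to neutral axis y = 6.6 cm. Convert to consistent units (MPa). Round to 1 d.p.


Convert units:
M = 23.6 kN*m = 23600000 N*mm
y = 6.6 cm = 66 mm
I = 3694 cm^4 = 36940000 mm^4
sigma = 23600000 * 66 / 36940000
sigma = 42.2 MPa

42.2


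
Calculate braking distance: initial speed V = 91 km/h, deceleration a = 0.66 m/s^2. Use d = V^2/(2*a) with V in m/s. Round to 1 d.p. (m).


Convert speed: V = 91 / 3.6 = 25.2778 m/s
V^2 = 638.966
d = 638.966 / (2 * 0.66)
d = 638.966 / 1.32
d = 484.1 m

484.1


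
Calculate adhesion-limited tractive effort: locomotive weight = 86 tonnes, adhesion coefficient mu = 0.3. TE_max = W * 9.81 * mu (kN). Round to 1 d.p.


TE_max = W * g * mu
TE_max = 86 * 9.81 * 0.3
TE_max = 843.66 * 0.3
TE_max = 253.1 kN

253.1


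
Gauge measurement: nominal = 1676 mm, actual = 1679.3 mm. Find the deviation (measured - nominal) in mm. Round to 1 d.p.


Deviation = measured - nominal
Deviation = 1679.3 - 1676
Deviation = 3.3 mm

3.3


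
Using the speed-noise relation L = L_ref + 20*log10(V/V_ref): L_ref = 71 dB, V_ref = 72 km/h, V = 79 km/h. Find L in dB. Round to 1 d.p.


V/V_ref = 79 / 72 = 1.097222
log10(1.097222) = 0.040295
20 * 0.040295 = 0.8059
L = 71 + 0.8059 = 71.8 dB

71.8


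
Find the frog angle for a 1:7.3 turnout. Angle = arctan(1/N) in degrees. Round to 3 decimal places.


1/N = 1/7.3 = 0.136986
angle = arctan(0.136986) = 0.136139 rad
angle = 0.136139 * 180/pi = 7.800 degrees

7.800


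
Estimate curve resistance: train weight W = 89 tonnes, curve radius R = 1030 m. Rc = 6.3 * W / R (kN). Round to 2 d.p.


Rc = 6.3 * W / R
Rc = 6.3 * 89 / 1030
Rc = 560.7 / 1030
Rc = 0.54 kN

0.54


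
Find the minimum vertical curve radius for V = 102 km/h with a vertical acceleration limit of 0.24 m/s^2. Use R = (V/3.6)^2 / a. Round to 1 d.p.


Convert speed: V = 102 / 3.6 = 28.3333 m/s
V^2 = 802.7778 m^2/s^2
R_v = 802.7778 / 0.24
R_v = 3344.9 m

3344.9


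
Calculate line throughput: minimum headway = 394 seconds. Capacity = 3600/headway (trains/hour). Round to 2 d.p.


Capacity = 3600 / headway
Capacity = 3600 / 394
Capacity = 9.14 trains/hour

9.14


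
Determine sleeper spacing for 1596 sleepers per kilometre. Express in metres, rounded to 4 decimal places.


Spacing = 1000 m / number of sleepers
Spacing = 1000 / 1596
Spacing = 0.6266 m

0.6266


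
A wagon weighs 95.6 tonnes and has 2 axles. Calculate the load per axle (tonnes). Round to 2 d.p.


Load per axle = total weight / number of axles
Load = 95.6 / 2
Load = 47.80 tonnes

47.80


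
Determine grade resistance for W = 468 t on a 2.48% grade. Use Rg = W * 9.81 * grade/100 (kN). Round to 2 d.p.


Rg = W * 9.81 * grade / 100
Rg = 468 * 9.81 * 2.48 / 100
Rg = 4591.08 * 0.0248
Rg = 113.86 kN

113.86


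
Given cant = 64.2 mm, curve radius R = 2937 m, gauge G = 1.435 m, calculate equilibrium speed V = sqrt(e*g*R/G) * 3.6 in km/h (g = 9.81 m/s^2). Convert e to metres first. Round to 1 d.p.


Convert cant: e = 64.2 mm = 0.0642 m
V_ms = sqrt(0.0642 * 9.81 * 2937 / 1.435)
V_ms = sqrt(1289.00939) = 35.9028 m/s
V = 35.9028 * 3.6 = 129.2 km/h

129.2


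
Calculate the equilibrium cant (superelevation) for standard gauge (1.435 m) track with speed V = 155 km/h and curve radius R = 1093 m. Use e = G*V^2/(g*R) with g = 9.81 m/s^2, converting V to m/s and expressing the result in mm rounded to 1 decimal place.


Convert speed: V = 155 / 3.6 = 43.0556 m/s
Apply formula: e = 1.435 * 43.0556^2 / (9.81 * 1093)
e = 1.435 * 1853.7809 / 10722.33
e = 0.248097 m = 248.1 mm

248.1


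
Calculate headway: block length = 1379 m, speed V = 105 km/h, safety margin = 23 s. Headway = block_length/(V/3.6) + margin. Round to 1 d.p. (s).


V = 105 / 3.6 = 29.1667 m/s
Block traversal time = 1379 / 29.1667 = 47.28 s
Headway = 47.28 + 23
Headway = 70.3 s

70.3


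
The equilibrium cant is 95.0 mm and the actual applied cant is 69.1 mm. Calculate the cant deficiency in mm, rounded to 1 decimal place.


Cant deficiency = equilibrium cant - actual cant
CD = 95.0 - 69.1
CD = 25.9 mm

25.9


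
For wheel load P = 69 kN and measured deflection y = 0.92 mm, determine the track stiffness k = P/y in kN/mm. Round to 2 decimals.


Track stiffness k = P / y
k = 69 / 0.92
k = 75.00 kN/mm

75.00


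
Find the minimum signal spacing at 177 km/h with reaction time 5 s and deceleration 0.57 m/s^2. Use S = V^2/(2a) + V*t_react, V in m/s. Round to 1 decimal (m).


V = 177 / 3.6 = 49.1667 m/s
Braking distance = 49.1667^2 / (2*0.57) = 2120.4922 m
Sighting distance = 49.1667 * 5 = 245.8333 m
S = 2120.4922 + 245.8333 = 2366.3 m

2366.3


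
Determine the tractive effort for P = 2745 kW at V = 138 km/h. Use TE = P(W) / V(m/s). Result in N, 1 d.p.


Convert: P = 2745 kW = 2745000 W
V = 138 / 3.6 = 38.3333 m/s
TE = 2745000 / 38.3333
TE = 71608.7 N

71608.7


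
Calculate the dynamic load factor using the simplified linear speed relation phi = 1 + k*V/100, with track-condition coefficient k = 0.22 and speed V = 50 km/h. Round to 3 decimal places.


phi = 1 + k * V / 100
phi = 1 + 0.22 * 50 / 100
phi = 1 + 0.11
phi = 1.110

1.110


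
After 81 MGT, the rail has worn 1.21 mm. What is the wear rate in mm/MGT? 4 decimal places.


Wear rate = total wear / cumulative tonnage
Rate = 1.21 / 81
Rate = 0.0149 mm/MGT

0.0149


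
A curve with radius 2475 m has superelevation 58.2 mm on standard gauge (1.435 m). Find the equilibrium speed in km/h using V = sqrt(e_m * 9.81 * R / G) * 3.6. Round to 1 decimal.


Convert cant: e = 58.2 mm = 0.0582 m
V_ms = sqrt(0.0582 * 9.81 * 2475 / 1.435)
V_ms = sqrt(984.725749) = 31.3803 m/s
V = 31.3803 * 3.6 = 113.0 km/h

113.0


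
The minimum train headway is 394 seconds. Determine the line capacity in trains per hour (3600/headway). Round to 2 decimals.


Capacity = 3600 / headway
Capacity = 3600 / 394
Capacity = 9.14 trains/hour

9.14


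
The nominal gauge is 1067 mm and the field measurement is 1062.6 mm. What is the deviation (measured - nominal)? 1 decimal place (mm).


Deviation = measured - nominal
Deviation = 1062.6 - 1067
Deviation = -4.4 mm

-4.4


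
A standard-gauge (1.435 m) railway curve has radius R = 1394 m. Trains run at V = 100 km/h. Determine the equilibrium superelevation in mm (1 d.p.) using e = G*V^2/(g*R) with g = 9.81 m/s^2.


Convert speed: V = 100 / 3.6 = 27.7778 m/s
Apply formula: e = 1.435 * 27.7778^2 / (9.81 * 1394)
e = 1.435 * 771.6049 / 13675.14
e = 0.080968 m = 81.0 mm

81.0


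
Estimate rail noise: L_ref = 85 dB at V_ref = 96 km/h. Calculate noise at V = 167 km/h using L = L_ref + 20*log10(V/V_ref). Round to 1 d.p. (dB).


V/V_ref = 167 / 96 = 1.739583
log10(1.739583) = 0.240445
20 * 0.240445 = 4.8089
L = 85 + 4.8089 = 89.8 dB

89.8


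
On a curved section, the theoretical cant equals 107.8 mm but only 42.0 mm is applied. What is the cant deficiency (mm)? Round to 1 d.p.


Cant deficiency = equilibrium cant - actual cant
CD = 107.8 - 42.0
CD = 65.8 mm

65.8


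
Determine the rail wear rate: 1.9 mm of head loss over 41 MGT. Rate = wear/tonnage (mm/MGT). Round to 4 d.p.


Wear rate = total wear / cumulative tonnage
Rate = 1.9 / 41
Rate = 0.0463 mm/MGT

0.0463


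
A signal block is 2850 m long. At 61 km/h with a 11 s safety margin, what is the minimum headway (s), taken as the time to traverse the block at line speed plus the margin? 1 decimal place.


V = 61 / 3.6 = 16.9444 m/s
Block traversal time = 2850 / 16.9444 = 168.1967 s
Headway = 168.1967 + 11
Headway = 179.2 s

179.2


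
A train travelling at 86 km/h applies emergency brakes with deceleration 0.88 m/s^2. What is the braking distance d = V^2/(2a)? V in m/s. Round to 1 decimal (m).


Convert speed: V = 86 / 3.6 = 23.8889 m/s
V^2 = 570.679
d = 570.679 / (2 * 0.88)
d = 570.679 / 1.76
d = 324.2 m

324.2


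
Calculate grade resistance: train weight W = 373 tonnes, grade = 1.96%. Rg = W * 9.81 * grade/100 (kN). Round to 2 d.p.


Rg = W * 9.81 * grade / 100
Rg = 373 * 9.81 * 1.96 / 100
Rg = 3659.13 * 0.0196
Rg = 71.72 kN

71.72


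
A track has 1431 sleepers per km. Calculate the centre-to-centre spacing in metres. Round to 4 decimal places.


Spacing = 1000 m / number of sleepers
Spacing = 1000 / 1431
Spacing = 0.6988 m

0.6988


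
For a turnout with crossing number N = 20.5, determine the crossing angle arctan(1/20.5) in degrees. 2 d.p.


1/N = 1/20.5 = 0.04878
angle = arctan(0.04878) = 0.048742 rad
angle = 0.048742 * 180/pi = 2.79 degrees

2.79


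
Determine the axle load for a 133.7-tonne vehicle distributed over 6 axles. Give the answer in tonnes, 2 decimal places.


Load per axle = total weight / number of axles
Load = 133.7 / 6
Load = 22.28 tonnes

22.28


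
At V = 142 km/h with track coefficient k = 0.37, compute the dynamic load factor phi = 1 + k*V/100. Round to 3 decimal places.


phi = 1 + k * V / 100
phi = 1 + 0.37 * 142 / 100
phi = 1 + 0.5254
phi = 1.525

1.525


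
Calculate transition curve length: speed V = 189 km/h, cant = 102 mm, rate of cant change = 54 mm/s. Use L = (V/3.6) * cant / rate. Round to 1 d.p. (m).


Convert speed: V = 189 / 3.6 = 52.5 m/s
L = 52.5 * 102 / 54
L = 5355.0 / 54
L = 99.2 m

99.2


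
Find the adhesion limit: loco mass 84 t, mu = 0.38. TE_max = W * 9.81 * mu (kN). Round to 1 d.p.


TE_max = W * g * mu
TE_max = 84 * 9.81 * 0.38
TE_max = 824.04 * 0.38
TE_max = 313.1 kN

313.1


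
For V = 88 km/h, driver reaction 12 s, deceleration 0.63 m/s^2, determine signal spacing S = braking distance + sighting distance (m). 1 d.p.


V = 88 / 3.6 = 24.4444 m/s
Braking distance = 24.4444^2 / (2*0.63) = 474.2308 m
Sighting distance = 24.4444 * 12 = 293.3333 m
S = 474.2308 + 293.3333 = 767.6 m

767.6


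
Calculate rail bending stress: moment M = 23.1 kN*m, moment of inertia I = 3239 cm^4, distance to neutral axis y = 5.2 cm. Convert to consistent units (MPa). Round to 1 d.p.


Convert units:
M = 23.1 kN*m = 23100000 N*mm
y = 5.2 cm = 52 mm
I = 3239 cm^4 = 32390000 mm^4
sigma = 23100000 * 52 / 32390000
sigma = 37.1 MPa

37.1


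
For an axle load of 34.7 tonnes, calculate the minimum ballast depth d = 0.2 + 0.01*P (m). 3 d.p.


d = 0.2 + 0.01 * 34.7
d = 0.2 + 0.347
d = 0.547 m

0.547


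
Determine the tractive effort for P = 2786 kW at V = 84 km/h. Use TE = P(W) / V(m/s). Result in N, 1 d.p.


Convert: P = 2786 kW = 2786000 W
V = 84 / 3.6 = 23.3333 m/s
TE = 2786000 / 23.3333
TE = 119400.0 N

119400.0


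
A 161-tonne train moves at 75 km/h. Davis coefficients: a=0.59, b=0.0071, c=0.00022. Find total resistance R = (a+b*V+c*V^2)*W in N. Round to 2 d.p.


b*V = 0.0071 * 75 = 0.5325
c*V^2 = 0.00022 * 5625 = 1.2375
R_per_t = 0.59 + 0.5325 + 1.2375 = 2.36 N/t
R_total = 2.36 * 161 = 379.96 N

379.96


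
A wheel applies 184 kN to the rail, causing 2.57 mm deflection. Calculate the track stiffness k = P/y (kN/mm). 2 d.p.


Track stiffness k = P / y
k = 184 / 2.57
k = 71.60 kN/mm

71.60


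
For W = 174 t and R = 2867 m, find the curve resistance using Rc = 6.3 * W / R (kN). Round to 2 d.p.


Rc = 6.3 * W / R
Rc = 6.3 * 174 / 2867
Rc = 1096.2 / 2867
Rc = 0.38 kN

0.38


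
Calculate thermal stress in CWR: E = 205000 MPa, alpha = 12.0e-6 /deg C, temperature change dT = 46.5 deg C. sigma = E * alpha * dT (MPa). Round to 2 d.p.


sigma = E * alpha * dT
sigma = 205000 * 12.0e-6 * 46.5
sigma = 2.46 * 46.5
sigma = 114.39 MPa

114.39


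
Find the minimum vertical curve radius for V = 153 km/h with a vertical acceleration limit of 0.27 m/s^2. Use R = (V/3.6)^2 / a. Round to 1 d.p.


Convert speed: V = 153 / 3.6 = 42.5 m/s
V^2 = 1806.25 m^2/s^2
R_v = 1806.25 / 0.27
R_v = 6689.8 m

6689.8


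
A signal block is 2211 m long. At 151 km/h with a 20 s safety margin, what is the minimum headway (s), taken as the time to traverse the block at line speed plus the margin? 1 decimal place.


V = 151 / 3.6 = 41.9444 m/s
Block traversal time = 2211 / 41.9444 = 52.7126 s
Headway = 52.7126 + 20
Headway = 72.7 s

72.7


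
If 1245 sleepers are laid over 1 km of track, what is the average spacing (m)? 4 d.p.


Spacing = 1000 m / number of sleepers
Spacing = 1000 / 1245
Spacing = 0.8032 m

0.8032


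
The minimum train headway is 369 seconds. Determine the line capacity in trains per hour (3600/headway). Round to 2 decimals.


Capacity = 3600 / headway
Capacity = 3600 / 369
Capacity = 9.76 trains/hour

9.76


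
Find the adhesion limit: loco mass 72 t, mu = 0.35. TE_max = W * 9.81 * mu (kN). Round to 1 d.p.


TE_max = W * g * mu
TE_max = 72 * 9.81 * 0.35
TE_max = 706.32 * 0.35
TE_max = 247.2 kN

247.2


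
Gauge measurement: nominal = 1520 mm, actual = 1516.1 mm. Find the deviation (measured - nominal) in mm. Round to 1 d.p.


Deviation = measured - nominal
Deviation = 1516.1 - 1520
Deviation = -3.9 mm

-3.9


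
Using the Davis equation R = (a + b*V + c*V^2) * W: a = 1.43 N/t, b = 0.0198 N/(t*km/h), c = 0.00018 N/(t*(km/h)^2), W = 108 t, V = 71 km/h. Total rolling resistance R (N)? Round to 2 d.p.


b*V = 0.0198 * 71 = 1.4058
c*V^2 = 0.00018 * 5041 = 0.90738
R_per_t = 1.43 + 1.4058 + 0.90738 = 3.74318 N/t
R_total = 3.74318 * 108 = 404.26 N

404.26


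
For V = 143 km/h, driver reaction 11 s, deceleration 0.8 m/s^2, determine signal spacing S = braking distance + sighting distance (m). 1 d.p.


V = 143 / 3.6 = 39.7222 m/s
Braking distance = 39.7222^2 / (2*0.8) = 986.1593 m
Sighting distance = 39.7222 * 11 = 436.9444 m
S = 986.1593 + 436.9444 = 1423.1 m

1423.1


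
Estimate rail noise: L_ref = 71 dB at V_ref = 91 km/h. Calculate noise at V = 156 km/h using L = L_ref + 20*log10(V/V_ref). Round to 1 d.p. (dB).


V/V_ref = 156 / 91 = 1.714286
log10(1.714286) = 0.234083
20 * 0.234083 = 4.6817
L = 71 + 4.6817 = 75.7 dB

75.7


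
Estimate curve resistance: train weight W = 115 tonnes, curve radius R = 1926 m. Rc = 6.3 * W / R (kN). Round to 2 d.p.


Rc = 6.3 * W / R
Rc = 6.3 * 115 / 1926
Rc = 724.5 / 1926
Rc = 0.38 kN

0.38


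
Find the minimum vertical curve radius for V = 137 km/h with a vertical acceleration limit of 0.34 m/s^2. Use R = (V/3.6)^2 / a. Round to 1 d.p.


Convert speed: V = 137 / 3.6 = 38.0556 m/s
V^2 = 1448.2253 m^2/s^2
R_v = 1448.2253 / 0.34
R_v = 4259.5 m

4259.5


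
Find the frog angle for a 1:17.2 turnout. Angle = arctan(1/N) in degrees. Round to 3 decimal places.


1/N = 1/17.2 = 0.05814
angle = arctan(0.05814) = 0.058074 rad
angle = 0.058074 * 180/pi = 3.327 degrees

3.327


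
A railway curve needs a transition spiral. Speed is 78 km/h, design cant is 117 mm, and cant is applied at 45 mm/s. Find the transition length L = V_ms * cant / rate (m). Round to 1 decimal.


Convert speed: V = 78 / 3.6 = 21.6667 m/s
L = 21.6667 * 117 / 45
L = 2535.0 / 45
L = 56.3 m

56.3


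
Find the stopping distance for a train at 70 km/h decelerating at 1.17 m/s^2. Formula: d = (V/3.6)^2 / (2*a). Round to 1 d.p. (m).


Convert speed: V = 70 / 3.6 = 19.4444 m/s
V^2 = 378.0864
d = 378.0864 / (2 * 1.17)
d = 378.0864 / 2.34
d = 161.6 m

161.6


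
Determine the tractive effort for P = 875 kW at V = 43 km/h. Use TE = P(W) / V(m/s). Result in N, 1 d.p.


Convert: P = 875 kW = 875000 W
V = 43 / 3.6 = 11.9444 m/s
TE = 875000 / 11.9444
TE = 73255.8 N

73255.8


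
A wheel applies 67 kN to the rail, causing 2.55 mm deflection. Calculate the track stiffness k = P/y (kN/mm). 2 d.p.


Track stiffness k = P / y
k = 67 / 2.55
k = 26.27 kN/mm

26.27


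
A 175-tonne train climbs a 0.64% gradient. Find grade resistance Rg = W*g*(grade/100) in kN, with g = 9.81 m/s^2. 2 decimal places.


Rg = W * 9.81 * grade / 100
Rg = 175 * 9.81 * 0.64 / 100
Rg = 1716.75 * 0.0064
Rg = 10.99 kN

10.99


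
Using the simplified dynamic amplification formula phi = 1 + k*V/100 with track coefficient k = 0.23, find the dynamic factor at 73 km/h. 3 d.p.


phi = 1 + k * V / 100
phi = 1 + 0.23 * 73 / 100
phi = 1 + 0.1679
phi = 1.168

1.168


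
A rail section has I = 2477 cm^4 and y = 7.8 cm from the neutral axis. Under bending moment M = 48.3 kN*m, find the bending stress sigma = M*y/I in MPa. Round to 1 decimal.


Convert units:
M = 48.3 kN*m = 48300000 N*mm
y = 7.8 cm = 78 mm
I = 2477 cm^4 = 24770000 mm^4
sigma = 48300000 * 78 / 24770000
sigma = 152.1 MPa

152.1


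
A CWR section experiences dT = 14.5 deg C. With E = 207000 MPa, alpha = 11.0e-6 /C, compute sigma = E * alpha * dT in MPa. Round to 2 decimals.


sigma = E * alpha * dT
sigma = 207000 * 11.0e-6 * 14.5
sigma = 2.277 * 14.5
sigma = 33.02 MPa

33.02


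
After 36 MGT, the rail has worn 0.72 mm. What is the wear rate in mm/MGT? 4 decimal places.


Wear rate = total wear / cumulative tonnage
Rate = 0.72 / 36
Rate = 0.0200 mm/MGT

0.0200


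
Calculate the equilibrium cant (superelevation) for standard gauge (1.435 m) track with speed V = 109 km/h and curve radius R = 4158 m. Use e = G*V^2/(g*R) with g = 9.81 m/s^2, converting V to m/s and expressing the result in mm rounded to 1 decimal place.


Convert speed: V = 109 / 3.6 = 30.2778 m/s
Apply formula: e = 1.435 * 30.2778^2 / (9.81 * 4158)
e = 1.435 * 916.7438 / 40789.98
e = 0.032251 m = 32.3 mm

32.3


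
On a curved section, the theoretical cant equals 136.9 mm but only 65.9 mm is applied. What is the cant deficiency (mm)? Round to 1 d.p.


Cant deficiency = equilibrium cant - actual cant
CD = 136.9 - 65.9
CD = 71.0 mm

71.0


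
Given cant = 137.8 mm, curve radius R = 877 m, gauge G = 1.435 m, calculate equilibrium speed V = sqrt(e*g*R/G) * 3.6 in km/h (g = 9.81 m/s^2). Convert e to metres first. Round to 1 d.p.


Convert cant: e = 137.8 mm = 0.1378 m
V_ms = sqrt(0.1378 * 9.81 * 877 / 1.435)
V_ms = sqrt(826.163335) = 28.7431 m/s
V = 28.7431 * 3.6 = 103.5 km/h

103.5


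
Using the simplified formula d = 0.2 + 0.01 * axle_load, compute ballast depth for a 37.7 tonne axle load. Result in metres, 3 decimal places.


d = 0.2 + 0.01 * 37.7
d = 0.2 + 0.377
d = 0.577 m

0.577


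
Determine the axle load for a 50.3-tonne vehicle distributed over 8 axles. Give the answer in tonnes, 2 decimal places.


Load per axle = total weight / number of axles
Load = 50.3 / 8
Load = 6.29 tonnes

6.29


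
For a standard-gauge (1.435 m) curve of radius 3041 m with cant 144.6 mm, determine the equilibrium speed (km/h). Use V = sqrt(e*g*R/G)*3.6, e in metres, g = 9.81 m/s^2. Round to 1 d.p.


Convert cant: e = 144.6 mm = 0.1446 m
V_ms = sqrt(0.1446 * 9.81 * 3041 / 1.435)
V_ms = sqrt(3006.088896) = 54.8278 m/s
V = 54.8278 * 3.6 = 197.4 km/h

197.4


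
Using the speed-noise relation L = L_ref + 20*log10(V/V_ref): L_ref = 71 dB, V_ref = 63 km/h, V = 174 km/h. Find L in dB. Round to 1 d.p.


V/V_ref = 174 / 63 = 2.761905
log10(2.761905) = 0.441209
20 * 0.441209 = 8.8242
L = 71 + 8.8242 = 79.8 dB

79.8


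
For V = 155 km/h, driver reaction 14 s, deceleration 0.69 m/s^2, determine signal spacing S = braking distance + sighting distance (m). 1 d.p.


V = 155 / 3.6 = 43.0556 m/s
Braking distance = 43.0556^2 / (2*0.69) = 1343.3195 m
Sighting distance = 43.0556 * 14 = 602.7778 m
S = 1343.3195 + 602.7778 = 1946.1 m

1946.1


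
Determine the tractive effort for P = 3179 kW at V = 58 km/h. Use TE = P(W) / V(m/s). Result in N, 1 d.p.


Convert: P = 3179 kW = 3179000 W
V = 58 / 3.6 = 16.1111 m/s
TE = 3179000 / 16.1111
TE = 197317.2 N

197317.2


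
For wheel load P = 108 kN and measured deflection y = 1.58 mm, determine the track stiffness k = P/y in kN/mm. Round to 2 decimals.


Track stiffness k = P / y
k = 108 / 1.58
k = 68.35 kN/mm

68.35


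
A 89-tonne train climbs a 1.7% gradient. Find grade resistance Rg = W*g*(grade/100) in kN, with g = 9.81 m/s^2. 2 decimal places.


Rg = W * 9.81 * grade / 100
Rg = 89 * 9.81 * 1.7 / 100
Rg = 873.09 * 0.017
Rg = 14.84 kN

14.84


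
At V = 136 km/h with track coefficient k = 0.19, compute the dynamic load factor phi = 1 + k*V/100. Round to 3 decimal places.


phi = 1 + k * V / 100
phi = 1 + 0.19 * 136 / 100
phi = 1 + 0.2584
phi = 1.258

1.258


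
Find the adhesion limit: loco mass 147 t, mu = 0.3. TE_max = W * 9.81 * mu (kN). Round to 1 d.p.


TE_max = W * g * mu
TE_max = 147 * 9.81 * 0.3
TE_max = 1442.07 * 0.3
TE_max = 432.6 kN

432.6


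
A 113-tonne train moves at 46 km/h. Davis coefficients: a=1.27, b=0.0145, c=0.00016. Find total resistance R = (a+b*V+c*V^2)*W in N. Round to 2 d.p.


b*V = 0.0145 * 46 = 0.667
c*V^2 = 0.00016 * 2116 = 0.33856
R_per_t = 1.27 + 0.667 + 0.33856 = 2.27556 N/t
R_total = 2.27556 * 113 = 257.14 N

257.14


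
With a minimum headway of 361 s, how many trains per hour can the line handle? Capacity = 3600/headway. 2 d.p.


Capacity = 3600 / headway
Capacity = 3600 / 361
Capacity = 9.97 trains/hour

9.97


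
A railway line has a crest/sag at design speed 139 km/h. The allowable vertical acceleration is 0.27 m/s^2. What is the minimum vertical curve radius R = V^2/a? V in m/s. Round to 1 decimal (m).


Convert speed: V = 139 / 3.6 = 38.6111 m/s
V^2 = 1490.8179 m^2/s^2
R_v = 1490.8179 / 0.27
R_v = 5521.5 m

5521.5


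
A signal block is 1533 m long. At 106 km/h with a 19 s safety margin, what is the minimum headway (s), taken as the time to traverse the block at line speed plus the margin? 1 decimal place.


V = 106 / 3.6 = 29.4444 m/s
Block traversal time = 1533 / 29.4444 = 52.0642 s
Headway = 52.0642 + 19
Headway = 71.1 s

71.1


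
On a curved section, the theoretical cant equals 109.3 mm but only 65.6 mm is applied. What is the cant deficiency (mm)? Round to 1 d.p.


Cant deficiency = equilibrium cant - actual cant
CD = 109.3 - 65.6
CD = 43.7 mm

43.7


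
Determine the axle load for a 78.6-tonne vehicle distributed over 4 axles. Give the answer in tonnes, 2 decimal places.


Load per axle = total weight / number of axles
Load = 78.6 / 4
Load = 19.65 tonnes

19.65


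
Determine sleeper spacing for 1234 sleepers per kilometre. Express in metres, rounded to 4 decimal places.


Spacing = 1000 m / number of sleepers
Spacing = 1000 / 1234
Spacing = 0.8104 m

0.8104


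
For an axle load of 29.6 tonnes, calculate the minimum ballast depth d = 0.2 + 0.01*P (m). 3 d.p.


d = 0.2 + 0.01 * 29.6
d = 0.2 + 0.296
d = 0.496 m

0.496


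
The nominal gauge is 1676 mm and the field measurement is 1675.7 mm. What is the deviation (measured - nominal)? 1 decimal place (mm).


Deviation = measured - nominal
Deviation = 1675.7 - 1676
Deviation = -0.3 mm

-0.3


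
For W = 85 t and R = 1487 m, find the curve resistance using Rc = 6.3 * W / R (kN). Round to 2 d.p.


Rc = 6.3 * W / R
Rc = 6.3 * 85 / 1487
Rc = 535.5 / 1487
Rc = 0.36 kN

0.36


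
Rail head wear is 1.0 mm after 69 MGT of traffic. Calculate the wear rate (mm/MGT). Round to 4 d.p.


Wear rate = total wear / cumulative tonnage
Rate = 1.0 / 69
Rate = 0.0145 mm/MGT

0.0145


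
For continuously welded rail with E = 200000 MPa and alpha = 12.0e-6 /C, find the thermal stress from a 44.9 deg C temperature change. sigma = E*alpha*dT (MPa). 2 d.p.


sigma = E * alpha * dT
sigma = 200000 * 12.0e-6 * 44.9
sigma = 2.4 * 44.9
sigma = 107.76 MPa

107.76


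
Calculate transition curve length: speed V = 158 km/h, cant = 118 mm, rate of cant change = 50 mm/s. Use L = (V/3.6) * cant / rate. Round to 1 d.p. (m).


Convert speed: V = 158 / 3.6 = 43.8889 m/s
L = 43.8889 * 118 / 50
L = 5178.8889 / 50
L = 103.6 m

103.6


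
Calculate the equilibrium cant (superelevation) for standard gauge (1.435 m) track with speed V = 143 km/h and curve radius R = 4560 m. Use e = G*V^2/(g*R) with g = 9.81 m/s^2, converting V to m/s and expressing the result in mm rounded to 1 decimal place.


Convert speed: V = 143 / 3.6 = 39.7222 m/s
Apply formula: e = 1.435 * 39.7222^2 / (9.81 * 4560)
e = 1.435 * 1577.8549 / 44733.6
e = 0.050616 m = 50.6 mm

50.6


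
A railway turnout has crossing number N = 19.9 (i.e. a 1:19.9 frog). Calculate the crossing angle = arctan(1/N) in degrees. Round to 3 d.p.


1/N = 1/19.9 = 0.050251
angle = arctan(0.050251) = 0.050209 rad
angle = 0.050209 * 180/pi = 2.877 degrees

2.877


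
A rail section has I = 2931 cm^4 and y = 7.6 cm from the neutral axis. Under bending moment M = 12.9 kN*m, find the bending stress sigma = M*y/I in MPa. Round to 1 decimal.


Convert units:
M = 12.9 kN*m = 12900000 N*mm
y = 7.6 cm = 76 mm
I = 2931 cm^4 = 29310000 mm^4
sigma = 12900000 * 76 / 29310000
sigma = 33.4 MPa

33.4


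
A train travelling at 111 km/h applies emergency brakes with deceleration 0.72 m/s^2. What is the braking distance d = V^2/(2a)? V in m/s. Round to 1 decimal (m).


Convert speed: V = 111 / 3.6 = 30.8333 m/s
V^2 = 950.6944
d = 950.6944 / (2 * 0.72)
d = 950.6944 / 1.44
d = 660.2 m

660.2


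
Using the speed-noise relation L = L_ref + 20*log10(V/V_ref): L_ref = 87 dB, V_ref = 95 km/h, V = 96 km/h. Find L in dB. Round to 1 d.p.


V/V_ref = 96 / 95 = 1.010526
log10(1.010526) = 0.004548
20 * 0.004548 = 0.091
L = 87 + 0.091 = 87.1 dB

87.1


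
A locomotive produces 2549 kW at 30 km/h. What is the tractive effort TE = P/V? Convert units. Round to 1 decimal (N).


Convert: P = 2549 kW = 2549000 W
V = 30 / 3.6 = 8.3333 m/s
TE = 2549000 / 8.3333
TE = 305880.0 N

305880.0


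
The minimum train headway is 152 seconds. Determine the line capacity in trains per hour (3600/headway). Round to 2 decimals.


Capacity = 3600 / headway
Capacity = 3600 / 152
Capacity = 23.68 trains/hour

23.68


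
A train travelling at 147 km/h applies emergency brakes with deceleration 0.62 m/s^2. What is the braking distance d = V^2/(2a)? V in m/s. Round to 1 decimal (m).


Convert speed: V = 147 / 3.6 = 40.8333 m/s
V^2 = 1667.3611
d = 1667.3611 / (2 * 0.62)
d = 1667.3611 / 1.24
d = 1344.6 m

1344.6


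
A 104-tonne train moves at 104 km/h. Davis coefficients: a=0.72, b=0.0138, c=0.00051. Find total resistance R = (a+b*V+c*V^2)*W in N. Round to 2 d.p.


b*V = 0.0138 * 104 = 1.4352
c*V^2 = 0.00051 * 10816 = 5.51616
R_per_t = 0.72 + 1.4352 + 5.51616 = 7.67136 N/t
R_total = 7.67136 * 104 = 797.82 N

797.82


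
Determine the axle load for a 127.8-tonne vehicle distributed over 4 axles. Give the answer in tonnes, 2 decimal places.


Load per axle = total weight / number of axles
Load = 127.8 / 4
Load = 31.95 tonnes

31.95


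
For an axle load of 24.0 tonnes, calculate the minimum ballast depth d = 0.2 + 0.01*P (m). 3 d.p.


d = 0.2 + 0.01 * 24.0
d = 0.2 + 0.24
d = 0.440 m

0.440


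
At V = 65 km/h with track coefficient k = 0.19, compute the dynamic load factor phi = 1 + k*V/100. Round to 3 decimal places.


phi = 1 + k * V / 100
phi = 1 + 0.19 * 65 / 100
phi = 1 + 0.1235
phi = 1.124

1.124


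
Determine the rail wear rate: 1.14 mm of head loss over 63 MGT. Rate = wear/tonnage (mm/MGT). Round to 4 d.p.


Wear rate = total wear / cumulative tonnage
Rate = 1.14 / 63
Rate = 0.0181 mm/MGT

0.0181


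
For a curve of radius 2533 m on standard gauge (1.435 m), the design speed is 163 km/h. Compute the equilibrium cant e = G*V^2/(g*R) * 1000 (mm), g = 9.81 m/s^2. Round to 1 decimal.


Convert speed: V = 163 / 3.6 = 45.2778 m/s
Apply formula: e = 1.435 * 45.2778^2 / (9.81 * 2533)
e = 1.435 * 2050.0772 / 24848.73
e = 0.118391 m = 118.4 mm

118.4


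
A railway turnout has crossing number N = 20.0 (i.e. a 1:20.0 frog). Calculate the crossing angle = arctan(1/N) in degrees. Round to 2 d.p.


1/N = 1/20.0 = 0.05
angle = arctan(0.05) = 0.049958 rad
angle = 0.049958 * 180/pi = 2.86 degrees

2.86


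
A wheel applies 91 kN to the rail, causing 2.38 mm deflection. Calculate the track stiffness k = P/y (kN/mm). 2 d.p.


Track stiffness k = P / y
k = 91 / 2.38
k = 38.24 kN/mm

38.24


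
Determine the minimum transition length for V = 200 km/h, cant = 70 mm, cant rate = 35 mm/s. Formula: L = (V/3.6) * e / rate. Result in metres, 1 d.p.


Convert speed: V = 200 / 3.6 = 55.5556 m/s
L = 55.5556 * 70 / 35
L = 3888.8889 / 35
L = 111.1 m

111.1


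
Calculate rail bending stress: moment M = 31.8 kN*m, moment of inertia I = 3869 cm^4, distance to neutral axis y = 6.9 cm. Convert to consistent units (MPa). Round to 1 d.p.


Convert units:
M = 31.8 kN*m = 31800000 N*mm
y = 6.9 cm = 69 mm
I = 3869 cm^4 = 38690000 mm^4
sigma = 31800000 * 69 / 38690000
sigma = 56.7 MPa

56.7


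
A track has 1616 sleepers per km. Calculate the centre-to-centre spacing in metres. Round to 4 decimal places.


Spacing = 1000 m / number of sleepers
Spacing = 1000 / 1616
Spacing = 0.6188 m

0.6188


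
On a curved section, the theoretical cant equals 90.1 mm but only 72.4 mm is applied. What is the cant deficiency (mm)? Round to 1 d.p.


Cant deficiency = equilibrium cant - actual cant
CD = 90.1 - 72.4
CD = 17.7 mm

17.7


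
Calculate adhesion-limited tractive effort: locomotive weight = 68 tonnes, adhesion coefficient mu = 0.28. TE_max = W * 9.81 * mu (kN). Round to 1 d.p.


TE_max = W * g * mu
TE_max = 68 * 9.81 * 0.28
TE_max = 667.08 * 0.28
TE_max = 186.8 kN

186.8


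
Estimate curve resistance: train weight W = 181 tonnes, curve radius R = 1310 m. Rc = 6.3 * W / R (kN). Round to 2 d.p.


Rc = 6.3 * W / R
Rc = 6.3 * 181 / 1310
Rc = 1140.3 / 1310
Rc = 0.87 kN

0.87


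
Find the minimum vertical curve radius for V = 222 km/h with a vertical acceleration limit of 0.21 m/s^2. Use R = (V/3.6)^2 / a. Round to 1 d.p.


Convert speed: V = 222 / 3.6 = 61.6667 m/s
V^2 = 3802.7778 m^2/s^2
R_v = 3802.7778 / 0.21
R_v = 18108.5 m

18108.5


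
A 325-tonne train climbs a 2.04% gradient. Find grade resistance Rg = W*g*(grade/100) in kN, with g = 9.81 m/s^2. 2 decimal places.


Rg = W * 9.81 * grade / 100
Rg = 325 * 9.81 * 2.04 / 100
Rg = 3188.25 * 0.0204
Rg = 65.04 kN

65.04


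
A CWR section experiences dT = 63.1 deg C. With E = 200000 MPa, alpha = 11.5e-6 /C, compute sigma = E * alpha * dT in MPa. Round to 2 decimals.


sigma = E * alpha * dT
sigma = 200000 * 11.5e-6 * 63.1
sigma = 2.3 * 63.1
sigma = 145.13 MPa

145.13


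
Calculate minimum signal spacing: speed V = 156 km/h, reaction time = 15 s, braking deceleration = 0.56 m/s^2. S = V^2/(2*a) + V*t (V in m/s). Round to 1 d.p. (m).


V = 156 / 3.6 = 43.3333 m/s
Braking distance = 43.3333^2 / (2*0.56) = 1676.5873 m
Sighting distance = 43.3333 * 15 = 650.0 m
S = 1676.5873 + 650.0 = 2326.6 m

2326.6


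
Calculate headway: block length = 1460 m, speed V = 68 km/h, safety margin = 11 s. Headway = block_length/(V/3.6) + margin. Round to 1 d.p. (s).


V = 68 / 3.6 = 18.8889 m/s
Block traversal time = 1460 / 18.8889 = 77.2941 s
Headway = 77.2941 + 11
Headway = 88.3 s

88.3


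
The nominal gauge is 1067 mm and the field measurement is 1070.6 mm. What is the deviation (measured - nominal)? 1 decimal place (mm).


Deviation = measured - nominal
Deviation = 1070.6 - 1067
Deviation = 3.6 mm

3.6


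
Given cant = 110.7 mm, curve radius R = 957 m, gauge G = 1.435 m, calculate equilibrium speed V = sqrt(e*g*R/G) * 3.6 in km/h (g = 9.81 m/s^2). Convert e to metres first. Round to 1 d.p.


Convert cant: e = 110.7 mm = 0.1107 m
V_ms = sqrt(0.1107 * 9.81 * 957 / 1.435)
V_ms = sqrt(724.230257) = 26.9115 m/s
V = 26.9115 * 3.6 = 96.9 km/h

96.9


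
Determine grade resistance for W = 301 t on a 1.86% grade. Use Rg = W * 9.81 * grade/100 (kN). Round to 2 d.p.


Rg = W * 9.81 * grade / 100
Rg = 301 * 9.81 * 1.86 / 100
Rg = 2952.81 * 0.0186
Rg = 54.92 kN

54.92


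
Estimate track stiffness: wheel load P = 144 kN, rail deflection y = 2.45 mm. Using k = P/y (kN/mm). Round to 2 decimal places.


Track stiffness k = P / y
k = 144 / 2.45
k = 58.78 kN/mm

58.78


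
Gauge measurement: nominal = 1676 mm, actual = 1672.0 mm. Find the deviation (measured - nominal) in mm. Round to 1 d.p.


Deviation = measured - nominal
Deviation = 1672.0 - 1676
Deviation = -4.0 mm

-4.0


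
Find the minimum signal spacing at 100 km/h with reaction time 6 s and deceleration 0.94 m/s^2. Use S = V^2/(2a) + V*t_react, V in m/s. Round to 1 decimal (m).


V = 100 / 3.6 = 27.7778 m/s
Braking distance = 27.7778^2 / (2*0.94) = 410.4282 m
Sighting distance = 27.7778 * 6 = 166.6667 m
S = 410.4282 + 166.6667 = 577.1 m

577.1


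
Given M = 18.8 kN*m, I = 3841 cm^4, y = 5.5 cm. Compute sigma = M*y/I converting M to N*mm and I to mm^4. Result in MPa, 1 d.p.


Convert units:
M = 18.8 kN*m = 18800000 N*mm
y = 5.5 cm = 55 mm
I = 3841 cm^4 = 38410000 mm^4
sigma = 18800000 * 55 / 38410000
sigma = 26.9 MPa

26.9


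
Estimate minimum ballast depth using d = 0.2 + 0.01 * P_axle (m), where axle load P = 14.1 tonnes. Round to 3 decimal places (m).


d = 0.2 + 0.01 * 14.1
d = 0.2 + 0.141
d = 0.341 m

0.341


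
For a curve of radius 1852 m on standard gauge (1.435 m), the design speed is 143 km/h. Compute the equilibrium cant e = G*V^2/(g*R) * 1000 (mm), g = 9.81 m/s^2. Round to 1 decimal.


Convert speed: V = 143 / 3.6 = 39.7222 m/s
Apply formula: e = 1.435 * 39.7222^2 / (9.81 * 1852)
e = 1.435 * 1577.8549 / 18168.12
e = 0.124626 m = 124.6 mm

124.6


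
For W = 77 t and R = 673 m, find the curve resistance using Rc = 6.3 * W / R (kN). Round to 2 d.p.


Rc = 6.3 * W / R
Rc = 6.3 * 77 / 673
Rc = 485.1 / 673
Rc = 0.72 kN

0.72


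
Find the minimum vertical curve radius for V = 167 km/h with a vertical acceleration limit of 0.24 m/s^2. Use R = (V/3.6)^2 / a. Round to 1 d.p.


Convert speed: V = 167 / 3.6 = 46.3889 m/s
V^2 = 2151.929 m^2/s^2
R_v = 2151.929 / 0.24
R_v = 8966.4 m

8966.4


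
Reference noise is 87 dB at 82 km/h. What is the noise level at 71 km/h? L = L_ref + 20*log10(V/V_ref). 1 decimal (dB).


V/V_ref = 71 / 82 = 0.865854
log10(0.865854) = -0.062556
20 * -0.062556 = -1.2511
L = 87 + -1.2511 = 85.7 dB

85.7


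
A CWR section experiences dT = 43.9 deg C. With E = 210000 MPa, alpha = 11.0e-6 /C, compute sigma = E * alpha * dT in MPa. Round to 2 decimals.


sigma = E * alpha * dT
sigma = 210000 * 11.0e-6 * 43.9
sigma = 2.31 * 43.9
sigma = 101.41 MPa

101.41


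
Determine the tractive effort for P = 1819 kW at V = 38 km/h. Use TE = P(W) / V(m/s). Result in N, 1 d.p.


Convert: P = 1819 kW = 1819000 W
V = 38 / 3.6 = 10.5556 m/s
TE = 1819000 / 10.5556
TE = 172326.3 N

172326.3


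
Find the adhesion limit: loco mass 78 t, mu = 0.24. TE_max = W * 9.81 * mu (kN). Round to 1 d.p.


TE_max = W * g * mu
TE_max = 78 * 9.81 * 0.24
TE_max = 765.18 * 0.24
TE_max = 183.6 kN

183.6


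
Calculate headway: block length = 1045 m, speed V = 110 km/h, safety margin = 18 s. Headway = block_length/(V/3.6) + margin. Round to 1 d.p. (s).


V = 110 / 3.6 = 30.5556 m/s
Block traversal time = 1045 / 30.5556 = 34.2 s
Headway = 34.2 + 18
Headway = 52.2 s

52.2


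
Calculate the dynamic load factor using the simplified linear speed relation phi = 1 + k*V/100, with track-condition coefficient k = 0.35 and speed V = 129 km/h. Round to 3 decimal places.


phi = 1 + k * V / 100
phi = 1 + 0.35 * 129 / 100
phi = 1 + 0.4515
phi = 1.452

1.452


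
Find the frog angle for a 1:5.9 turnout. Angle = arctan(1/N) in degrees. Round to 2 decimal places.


1/N = 1/5.9 = 0.169492
angle = arctan(0.169492) = 0.167896 rad
angle = 0.167896 * 180/pi = 9.62 degrees

9.62
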